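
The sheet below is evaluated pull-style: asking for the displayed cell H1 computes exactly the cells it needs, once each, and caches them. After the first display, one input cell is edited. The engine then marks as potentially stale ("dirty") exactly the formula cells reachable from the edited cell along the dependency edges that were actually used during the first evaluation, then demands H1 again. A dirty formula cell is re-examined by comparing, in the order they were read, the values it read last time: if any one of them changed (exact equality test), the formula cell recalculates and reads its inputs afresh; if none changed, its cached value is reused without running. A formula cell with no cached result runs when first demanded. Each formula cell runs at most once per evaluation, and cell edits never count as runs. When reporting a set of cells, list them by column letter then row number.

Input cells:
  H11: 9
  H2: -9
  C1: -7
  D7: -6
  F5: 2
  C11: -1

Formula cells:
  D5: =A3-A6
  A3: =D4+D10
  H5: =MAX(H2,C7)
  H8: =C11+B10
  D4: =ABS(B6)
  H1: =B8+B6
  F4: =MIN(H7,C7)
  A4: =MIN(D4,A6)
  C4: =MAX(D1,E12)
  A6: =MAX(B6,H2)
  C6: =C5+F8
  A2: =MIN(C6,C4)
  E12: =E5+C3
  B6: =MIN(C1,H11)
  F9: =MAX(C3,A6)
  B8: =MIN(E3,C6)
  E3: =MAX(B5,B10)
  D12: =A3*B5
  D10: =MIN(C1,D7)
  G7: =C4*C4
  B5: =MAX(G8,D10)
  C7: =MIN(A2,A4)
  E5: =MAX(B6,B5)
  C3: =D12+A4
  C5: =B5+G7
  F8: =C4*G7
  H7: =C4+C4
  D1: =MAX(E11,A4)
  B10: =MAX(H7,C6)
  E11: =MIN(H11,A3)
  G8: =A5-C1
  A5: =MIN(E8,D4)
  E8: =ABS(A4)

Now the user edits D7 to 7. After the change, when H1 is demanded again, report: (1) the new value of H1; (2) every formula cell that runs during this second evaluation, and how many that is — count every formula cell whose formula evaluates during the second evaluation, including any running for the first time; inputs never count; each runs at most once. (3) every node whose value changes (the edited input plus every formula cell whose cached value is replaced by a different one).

First demand of the output computes:
  B6 = MIN(-7, 9) = -7
  A6 = MAX(-7, -9) = -7
  D4 = ABS(-7) = 7
  A4 = MIN(7, -7) = -7
  D10 = MIN(-7, -6) = -7
  A3 = 7 + -7 = 0
  E8 = ABS(-7) = 7
  A5 = MIN(7, 7) = 7
  E11 = MIN(9, 0) = 0
  D1 = MAX(0, -7) = 0
  G8 = 7 - -7 = 14
  B5 = MAX(14, -7) = 14
  D12 = 0 * 14 = 0
  C3 = 0 + -7 = -7
  E5 = MAX(-7, 14) = 14
  E12 = 14 + -7 = 7
  C4 = MAX(0, 7) = 7
  G7 = 7 * 7 = 49
  C5 = 14 + 49 = 63
  F8 = 7 * 49 = 343
  C6 = 63 + 343 = 406
  H7 = 7 + 7 = 14
  B10 = MAX(14, 406) = 406
  E3 = MAX(14, 406) = 406
  B8 = MIN(406, 406) = 406
  H1 = 406 + -7 = 399

After the edit, cleaning proceeds:
  D10: a read changed (D7 -6->7) — executes, giving -7 — identical to its old value.
  A3: dirty, but its reads are unchanged (D4 unchanged, D10 unchanged); cached 0 stands.
  B5: dirty, but its reads are unchanged (G8 unchanged, D10 unchanged); cached 14 stands.
  D12: dirty, but its reads are unchanged (A3 unchanged, B5 unchanged); cached 0 stands.
  C3: dirty, but its reads are unchanged (D12 unchanged, A4 unchanged); cached -7 stands.
  E5: dirty, but its reads are unchanged (B6 unchanged, B5 unchanged); cached 14 stands.
  E11: dirty, but its reads are unchanged (H11 unchanged, A3 unchanged); cached 0 stands.
  D1: dirty, but its reads are unchanged (E11 unchanged, A4 unchanged); cached 0 stands.
  E12: dirty, but its reads are unchanged (E5 unchanged, C3 unchanged); cached 7 stands.
  C4: dirty, but its reads are unchanged (D1 unchanged, E12 unchanged); cached 7 stands.
  G7: dirty, but its reads are unchanged (C4 unchanged, C4 unchanged); cached 49 stands.
  C5: dirty, but its reads are unchanged (B5 unchanged, G7 unchanged); cached 63 stands.
  F8: dirty, but its reads are unchanged (C4 unchanged, G7 unchanged); cached 343 stands.
  C6: dirty, but its reads are unchanged (C5 unchanged, F8 unchanged); cached 406 stands.
  H7: dirty, but its reads are unchanged (C4 unchanged, C4 unchanged); cached 14 stands.
  B10: dirty, but its reads are unchanged (H7 unchanged, C6 unchanged); cached 406 stands.
  E3: dirty, but its reads are unchanged (B5 unchanged, B10 unchanged); cached 406 stands.
  B8: dirty, but its reads are unchanged (E3 unchanged, C6 unchanged); cached 406 stands.
  H1: dirty, but its reads are unchanged (B8 unchanged, B6 unchanged); cached 399 stands.

Note the absorption at D10: it re-runs yet its value is the same, leaving the output's value untouched.

Demanding H1 again yields 399.
1 formula cells run: D10.
The nodes whose values change: D7.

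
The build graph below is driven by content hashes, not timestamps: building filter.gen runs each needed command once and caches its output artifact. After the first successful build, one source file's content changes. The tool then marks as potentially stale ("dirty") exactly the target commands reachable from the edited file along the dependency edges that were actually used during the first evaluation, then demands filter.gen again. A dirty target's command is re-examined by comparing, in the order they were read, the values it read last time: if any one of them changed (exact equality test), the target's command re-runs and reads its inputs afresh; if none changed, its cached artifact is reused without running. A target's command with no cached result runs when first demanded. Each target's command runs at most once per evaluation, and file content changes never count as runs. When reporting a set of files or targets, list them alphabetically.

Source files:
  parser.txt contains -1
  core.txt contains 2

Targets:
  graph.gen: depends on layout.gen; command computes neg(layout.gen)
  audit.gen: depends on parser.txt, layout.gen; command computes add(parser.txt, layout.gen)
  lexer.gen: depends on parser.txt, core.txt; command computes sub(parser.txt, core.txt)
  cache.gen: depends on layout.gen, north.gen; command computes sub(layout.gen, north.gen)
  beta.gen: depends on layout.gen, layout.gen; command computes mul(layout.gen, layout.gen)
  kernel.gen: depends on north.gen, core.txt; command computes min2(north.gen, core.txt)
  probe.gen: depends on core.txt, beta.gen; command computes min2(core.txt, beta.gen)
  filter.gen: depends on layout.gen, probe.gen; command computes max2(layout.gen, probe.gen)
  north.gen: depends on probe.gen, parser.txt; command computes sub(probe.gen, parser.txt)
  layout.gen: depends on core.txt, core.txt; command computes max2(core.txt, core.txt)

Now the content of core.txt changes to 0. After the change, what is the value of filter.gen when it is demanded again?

Initial pass — values computed on the first demand:
  layout.gen = max2(2, 2) = 2
  beta.gen = mul(2, 2) = 4
  probe.gen = min2(2, 4) = 2
  filter.gen = max2(2, 2) = 2

Second demand — change propagation:
  layout.gen: re-runs because core.txt 2->0; core.txt 2->0; new result 0.
  beta.gen: re-runs because layout.gen 2->0; layout.gen 2->0; new result 0.
  probe.gen: re-runs because core.txt 2->0; beta.gen 4->0; new result 0.
  filter.gen: re-runs because layout.gen 2->0; probe.gen 2->0; new result 0.

filter.gen now evaluates to 0.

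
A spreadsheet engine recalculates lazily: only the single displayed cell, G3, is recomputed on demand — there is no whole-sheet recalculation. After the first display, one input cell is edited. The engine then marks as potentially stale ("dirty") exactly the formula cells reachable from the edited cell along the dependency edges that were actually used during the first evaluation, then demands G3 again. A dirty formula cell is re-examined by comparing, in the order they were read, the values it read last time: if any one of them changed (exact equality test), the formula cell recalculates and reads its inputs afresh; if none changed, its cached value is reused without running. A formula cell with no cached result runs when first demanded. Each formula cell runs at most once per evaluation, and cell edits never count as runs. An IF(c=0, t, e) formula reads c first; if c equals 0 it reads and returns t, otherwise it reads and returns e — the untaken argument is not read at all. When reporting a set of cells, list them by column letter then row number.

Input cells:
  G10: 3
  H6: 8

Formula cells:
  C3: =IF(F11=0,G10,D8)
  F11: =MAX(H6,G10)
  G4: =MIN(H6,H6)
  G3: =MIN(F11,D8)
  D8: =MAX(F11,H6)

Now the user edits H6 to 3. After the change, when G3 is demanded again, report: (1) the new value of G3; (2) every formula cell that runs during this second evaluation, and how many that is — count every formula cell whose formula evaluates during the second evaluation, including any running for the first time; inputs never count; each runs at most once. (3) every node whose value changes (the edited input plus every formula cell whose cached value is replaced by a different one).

New value of G3: 3.
Formula cells that run: D8, F11, G3 — 3 in total.
Values that change: D8, F11, G3, H6.

First evaluation (everything demanded from the output):
  F11 = MAX(8, 3) = 8
  D8 = MAX(8, 8) = 8
  G3 = MIN(8, 8) = 8

Propagation after the edit:
  F11: runs — H6 8->3; result 3.
  D8: runs — F11 8->3; H6 8->3; result 3.
  G3: runs — F11 8->3; D8 8->3; result 3.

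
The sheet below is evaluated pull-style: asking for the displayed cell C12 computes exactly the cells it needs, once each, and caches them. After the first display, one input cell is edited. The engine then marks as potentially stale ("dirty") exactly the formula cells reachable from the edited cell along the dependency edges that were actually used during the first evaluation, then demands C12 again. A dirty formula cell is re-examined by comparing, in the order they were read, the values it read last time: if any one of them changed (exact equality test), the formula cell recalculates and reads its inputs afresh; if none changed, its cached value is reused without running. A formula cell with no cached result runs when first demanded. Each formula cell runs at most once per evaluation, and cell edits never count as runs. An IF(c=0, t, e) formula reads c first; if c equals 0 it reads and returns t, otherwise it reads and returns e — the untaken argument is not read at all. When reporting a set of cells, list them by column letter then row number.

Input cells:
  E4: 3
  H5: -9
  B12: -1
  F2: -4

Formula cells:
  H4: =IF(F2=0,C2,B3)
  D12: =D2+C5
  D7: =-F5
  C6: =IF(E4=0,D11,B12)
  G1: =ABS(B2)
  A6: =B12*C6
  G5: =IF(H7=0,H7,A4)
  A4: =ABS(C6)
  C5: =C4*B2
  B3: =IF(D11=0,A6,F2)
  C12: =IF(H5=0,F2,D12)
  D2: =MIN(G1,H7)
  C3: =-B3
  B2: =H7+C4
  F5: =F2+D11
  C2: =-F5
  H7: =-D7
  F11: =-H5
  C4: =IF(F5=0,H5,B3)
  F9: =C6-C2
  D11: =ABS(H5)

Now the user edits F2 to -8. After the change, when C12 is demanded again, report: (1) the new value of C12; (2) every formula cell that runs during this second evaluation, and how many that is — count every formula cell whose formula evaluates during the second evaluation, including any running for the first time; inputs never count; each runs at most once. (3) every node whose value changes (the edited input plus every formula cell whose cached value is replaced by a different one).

Demanding C12 again yields 57.
11 formula cells run: B2, B3, C4, C5, C12, D2, D7, D12, F5, G1, H7.
The nodes whose values change: B2, B3, C4, C5, C12, D7, D12, F2, F5, G1, H7.

First demand of the output computes:
  D11 = ABS(-9) = 9
  B3 = IF(D11=0: D11=9 -> else branch F2) = -4
  F5 = -4 + 9 = 5
  C4 = IF(F5=0: F5=5 -> else branch B3) = -4
  D7 = -(5) = -5
  H7 = -(-5) = 5
  B2 = 5 + -4 = 1
  C5 = -4 * 1 = -4
  G1 = ABS(1) = 1
  D2 = MIN(1, 5) = 1
  D12 = 1 + -4 = -3
  C12 = IF(H5=0: H5=-9 -> else branch D12) = -3

After the edit, cleaning proceeds:
  B3: a read changed (F2 -4->-8) — executes, giving -8.
  F5: a read changed (F2 -4->-8) — executes, giving 1.
  C4: a read changed (F5 5->1; B3 -4->-8) — executes, giving -8.
  D7: a read changed (F5 5->1) — executes, giving -1.
  H7: a read changed (D7 -5->-1) — executes, giving 1.
  B2: a read changed (H7 5->1; C4 -4->-8) — executes, giving -7.
  C5: a read changed (C4 -4->-8; B2 1->-7) — executes, giving 56.
  G1: a read changed (B2 1->-7) — executes, giving 7.
  D2: a read changed (G1 1->7; H7 5->1) — executes, giving 1 — identical to its old value.
  D12: a read changed (C5 -4->56) — executes, giving 57.
  C12: a read changed (D12 -3->57) — executes, giving 57.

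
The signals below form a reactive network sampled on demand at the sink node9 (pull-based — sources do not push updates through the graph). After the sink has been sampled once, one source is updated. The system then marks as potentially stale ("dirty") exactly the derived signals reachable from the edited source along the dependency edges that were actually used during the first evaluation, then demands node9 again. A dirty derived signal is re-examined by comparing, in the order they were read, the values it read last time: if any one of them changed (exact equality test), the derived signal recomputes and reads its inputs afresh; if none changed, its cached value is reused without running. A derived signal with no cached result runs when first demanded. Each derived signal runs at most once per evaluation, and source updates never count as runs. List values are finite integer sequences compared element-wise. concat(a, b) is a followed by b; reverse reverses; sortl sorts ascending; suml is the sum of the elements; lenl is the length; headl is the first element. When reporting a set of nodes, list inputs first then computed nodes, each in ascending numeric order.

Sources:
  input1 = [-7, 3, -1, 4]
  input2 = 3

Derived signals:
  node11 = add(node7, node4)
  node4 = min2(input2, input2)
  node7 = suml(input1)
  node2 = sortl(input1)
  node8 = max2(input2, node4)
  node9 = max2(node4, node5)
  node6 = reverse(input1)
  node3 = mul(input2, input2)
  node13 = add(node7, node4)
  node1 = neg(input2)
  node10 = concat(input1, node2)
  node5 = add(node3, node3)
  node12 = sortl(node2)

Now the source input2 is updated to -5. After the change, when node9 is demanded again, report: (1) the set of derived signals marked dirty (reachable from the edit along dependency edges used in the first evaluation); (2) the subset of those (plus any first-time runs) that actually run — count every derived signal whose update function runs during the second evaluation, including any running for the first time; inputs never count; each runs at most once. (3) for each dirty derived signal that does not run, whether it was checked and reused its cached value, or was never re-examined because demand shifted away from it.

Dirty set: node3, node4, node5, node9.
Run set: node3, node4, node5, node9 (4 run).
All dirty derived signals ended up running.

Initial pass — values computed on the first demand:
  node3 = mul(3, 3) = 9
  node4 = min2(3, 3) = 3
  node5 = add(9, 9) = 18
  node9 = max2(3, 18) = 18

Second demand — change propagation:
  node3: re-runs because input2 3->-5; input2 3->-5; new result 25.
  node4: re-runs because input2 3->-5; input2 3->-5; new result -5.
  node5: re-runs because node3 9->25; node3 9->25; new result 50.
  node9: re-runs because node4 3->-5; node5 18->50; new result 50.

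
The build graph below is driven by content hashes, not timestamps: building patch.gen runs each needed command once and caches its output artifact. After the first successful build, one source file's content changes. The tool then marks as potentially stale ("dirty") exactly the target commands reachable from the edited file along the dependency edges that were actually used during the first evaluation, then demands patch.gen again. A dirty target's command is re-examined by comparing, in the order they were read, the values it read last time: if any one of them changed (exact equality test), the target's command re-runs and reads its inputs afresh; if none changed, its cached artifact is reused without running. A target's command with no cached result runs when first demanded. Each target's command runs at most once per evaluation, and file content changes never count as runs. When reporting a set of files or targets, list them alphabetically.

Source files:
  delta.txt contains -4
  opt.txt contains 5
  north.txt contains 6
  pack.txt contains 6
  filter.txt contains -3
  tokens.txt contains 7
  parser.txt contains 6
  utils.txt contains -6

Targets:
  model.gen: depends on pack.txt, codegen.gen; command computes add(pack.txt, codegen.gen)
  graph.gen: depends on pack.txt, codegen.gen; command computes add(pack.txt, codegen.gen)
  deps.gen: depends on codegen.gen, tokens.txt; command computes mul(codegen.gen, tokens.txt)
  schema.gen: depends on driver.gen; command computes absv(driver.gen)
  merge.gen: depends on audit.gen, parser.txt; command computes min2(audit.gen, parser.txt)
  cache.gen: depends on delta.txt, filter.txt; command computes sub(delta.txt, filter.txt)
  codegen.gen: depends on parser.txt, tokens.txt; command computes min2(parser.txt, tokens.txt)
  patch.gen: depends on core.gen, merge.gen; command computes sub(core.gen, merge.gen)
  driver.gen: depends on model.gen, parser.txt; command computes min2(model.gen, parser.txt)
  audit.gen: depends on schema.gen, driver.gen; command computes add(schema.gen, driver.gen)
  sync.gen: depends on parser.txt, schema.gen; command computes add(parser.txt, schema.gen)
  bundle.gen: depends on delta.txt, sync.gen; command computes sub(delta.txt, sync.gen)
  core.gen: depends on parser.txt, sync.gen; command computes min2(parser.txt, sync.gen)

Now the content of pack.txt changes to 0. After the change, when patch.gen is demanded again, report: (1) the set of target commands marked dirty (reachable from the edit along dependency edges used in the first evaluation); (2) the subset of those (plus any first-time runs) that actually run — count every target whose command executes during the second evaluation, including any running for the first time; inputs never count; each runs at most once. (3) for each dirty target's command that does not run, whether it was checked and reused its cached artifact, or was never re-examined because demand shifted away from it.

Dirty set: audit.gen, core.gen, driver.gen, merge.gen, model.gen, patch.gen, schema.gen, sync.gen.
Run set: driver.gen, model.gen (2 run).
Re-examined without running (cache reused): audit.gen, core.gen, merge.gen, patch.gen, schema.gen, sync.gen.
The important point: driver.gen recomputes to an identical value, and the output ends up unchanged.

Initial pass — values computed on the first demand:
  codegen.gen = min2(6, 7) = 6
  model.gen = add(6, 6) = 12
  driver.gen = min2(12, 6) = 6
  schema.gen = absv(6) = 6
  audit.gen = add(6, 6) = 12
  merge.gen = min2(12, 6) = 6
  sync.gen = add(6, 6) = 12
  core.gen = min2(6, 12) = 6
  patch.gen = sub(6, 6) = 0

Second demand — change propagation:
  model.gen: re-runs because pack.txt 6->0; new result 6.
  driver.gen: re-runs because model.gen 12->6; new result 6 (unchanged).
  schema.gen: re-examined; everything it read last time is the same (driver.gen unchanged) — cache 6 kept, no run.
  audit.gen: re-examined; everything it read last time is the same (schema.gen unchanged, driver.gen unchanged) — cache 12 kept, no run.
  merge.gen: re-examined; everything it read last time is the same (audit.gen unchanged, parser.txt unchanged) — cache 6 kept, no run.
  sync.gen: re-examined; everything it read last time is the same (parser.txt unchanged, schema.gen unchanged) — cache 12 kept, no run.
  core.gen: re-examined; everything it read last time is the same (parser.txt unchanged, sync.gen unchanged) — cache 6 kept, no run.
  patch.gen: re-examined; everything it read last time is the same (core.gen unchanged, merge.gen unchanged) — cache 0 kept, no run.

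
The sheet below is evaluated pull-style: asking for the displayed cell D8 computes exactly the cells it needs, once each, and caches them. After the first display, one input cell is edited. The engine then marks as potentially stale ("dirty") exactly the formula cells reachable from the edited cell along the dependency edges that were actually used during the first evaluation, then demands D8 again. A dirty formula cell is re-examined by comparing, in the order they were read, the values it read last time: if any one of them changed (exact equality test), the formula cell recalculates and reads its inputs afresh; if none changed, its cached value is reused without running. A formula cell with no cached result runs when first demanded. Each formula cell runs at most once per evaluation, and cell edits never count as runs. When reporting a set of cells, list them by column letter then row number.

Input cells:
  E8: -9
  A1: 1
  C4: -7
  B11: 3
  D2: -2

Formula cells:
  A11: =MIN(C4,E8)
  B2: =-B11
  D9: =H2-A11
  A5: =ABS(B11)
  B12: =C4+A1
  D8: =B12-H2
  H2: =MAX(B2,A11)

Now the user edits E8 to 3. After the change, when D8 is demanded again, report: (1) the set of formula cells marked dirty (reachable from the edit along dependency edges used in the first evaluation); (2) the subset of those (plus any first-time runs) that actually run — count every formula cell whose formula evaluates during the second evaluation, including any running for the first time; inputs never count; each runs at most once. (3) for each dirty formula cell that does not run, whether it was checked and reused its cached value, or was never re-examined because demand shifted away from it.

The edit dirties: A11, D8, H2.
2 formula cells run: A11, H2.
Cache hits after checking: D8.
Note the absorption at H2: it re-runs yet its value is the same, leaving the output's value untouched.

First demand of the output computes:
  A11 = MIN(-7, -9) = -9
  B2 = -(3) = -3
  B12 = -7 + 1 = -6
  H2 = MAX(-3, -9) = -3
  D8 = -6 - -3 = -3

After the edit, cleaning proceeds:
  A11: a read changed (E8 -9->3) — executes, giving -7.
  H2: a read changed (A11 -9->-7) — executes, giving -3 — identical to its old value.
  D8: dirty, but its reads are unchanged (B12 unchanged, H2 unchanged); cached -3 stands.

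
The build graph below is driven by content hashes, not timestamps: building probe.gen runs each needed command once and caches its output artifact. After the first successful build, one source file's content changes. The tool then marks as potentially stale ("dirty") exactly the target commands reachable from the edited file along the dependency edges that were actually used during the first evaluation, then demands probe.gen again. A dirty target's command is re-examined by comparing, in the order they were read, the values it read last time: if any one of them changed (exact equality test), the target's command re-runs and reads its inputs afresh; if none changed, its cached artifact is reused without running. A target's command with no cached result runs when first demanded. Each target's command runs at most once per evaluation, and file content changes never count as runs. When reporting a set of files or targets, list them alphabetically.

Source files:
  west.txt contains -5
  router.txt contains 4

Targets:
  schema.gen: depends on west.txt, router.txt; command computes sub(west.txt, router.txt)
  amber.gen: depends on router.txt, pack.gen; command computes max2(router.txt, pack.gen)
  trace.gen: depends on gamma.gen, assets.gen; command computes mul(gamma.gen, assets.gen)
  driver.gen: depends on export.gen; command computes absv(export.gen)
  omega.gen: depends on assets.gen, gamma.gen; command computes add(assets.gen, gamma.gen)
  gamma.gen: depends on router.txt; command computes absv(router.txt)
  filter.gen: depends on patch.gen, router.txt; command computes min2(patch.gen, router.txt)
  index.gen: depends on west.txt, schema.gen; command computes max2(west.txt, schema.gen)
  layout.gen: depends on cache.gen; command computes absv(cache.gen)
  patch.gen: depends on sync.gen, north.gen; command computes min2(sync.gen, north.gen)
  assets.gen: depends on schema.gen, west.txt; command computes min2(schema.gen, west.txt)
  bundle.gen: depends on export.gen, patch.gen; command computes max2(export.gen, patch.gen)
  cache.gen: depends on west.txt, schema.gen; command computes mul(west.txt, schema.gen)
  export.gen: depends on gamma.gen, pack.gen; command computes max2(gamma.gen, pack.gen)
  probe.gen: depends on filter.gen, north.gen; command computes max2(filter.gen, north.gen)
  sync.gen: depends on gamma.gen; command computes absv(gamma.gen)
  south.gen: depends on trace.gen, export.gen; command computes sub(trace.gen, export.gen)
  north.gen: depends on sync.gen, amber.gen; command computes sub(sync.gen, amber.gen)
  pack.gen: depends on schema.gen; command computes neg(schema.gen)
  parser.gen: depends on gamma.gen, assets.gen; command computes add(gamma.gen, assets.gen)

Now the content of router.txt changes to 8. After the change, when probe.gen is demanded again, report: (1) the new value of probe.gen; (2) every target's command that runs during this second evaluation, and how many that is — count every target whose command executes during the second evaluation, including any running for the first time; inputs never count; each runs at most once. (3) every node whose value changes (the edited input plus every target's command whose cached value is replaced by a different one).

Initial pass — values computed on the first demand:
  gamma.gen = absv(4) = 4
  schema.gen = sub(-5, 4) = -9
  pack.gen = neg(-9) = 9
  amber.gen = max2(4, 9) = 9
  sync.gen = absv(4) = 4
  north.gen = sub(4, 9) = -5
  patch.gen = min2(4, -5) = -5
  filter.gen = min2(-5, 4) = -5
  probe.gen = max2(-5, -5) = -5

Second demand — change propagation:
  gamma.gen: re-runs because router.txt 4->8; new result 8.
  schema.gen: re-runs because router.txt 4->8; new result -13.
  pack.gen: re-runs because schema.gen -9->-13; new result 13.
  amber.gen: re-runs because router.txt 4->8; pack.gen 9->13; new result 13.
  sync.gen: re-runs because gamma.gen 4->8; new result 8.
  north.gen: re-runs because sync.gen 4->8; amber.gen 9->13; new result -5 (unchanged).
  patch.gen: re-runs because sync.gen 4->8; new result -5 (unchanged).
  filter.gen: re-runs because router.txt 4->8; new result -5 (unchanged).
  probe.gen: re-examined; everything it read last time is the same (filter.gen unchanged, north.gen unchanged) — cache -5 kept, no run.

The important point: at probe.gen every value read last time is unchanged, so the dirty flag clears without a run.

probe.gen now evaluates to -5.
Run set: amber.gen, filter.gen, gamma.gen, north.gen, pack.gen, patch.gen, schema.gen, sync.gen (8 run).
Changed values: amber.gen, gamma.gen, pack.gen, router.txt, schema.gen, sync.gen.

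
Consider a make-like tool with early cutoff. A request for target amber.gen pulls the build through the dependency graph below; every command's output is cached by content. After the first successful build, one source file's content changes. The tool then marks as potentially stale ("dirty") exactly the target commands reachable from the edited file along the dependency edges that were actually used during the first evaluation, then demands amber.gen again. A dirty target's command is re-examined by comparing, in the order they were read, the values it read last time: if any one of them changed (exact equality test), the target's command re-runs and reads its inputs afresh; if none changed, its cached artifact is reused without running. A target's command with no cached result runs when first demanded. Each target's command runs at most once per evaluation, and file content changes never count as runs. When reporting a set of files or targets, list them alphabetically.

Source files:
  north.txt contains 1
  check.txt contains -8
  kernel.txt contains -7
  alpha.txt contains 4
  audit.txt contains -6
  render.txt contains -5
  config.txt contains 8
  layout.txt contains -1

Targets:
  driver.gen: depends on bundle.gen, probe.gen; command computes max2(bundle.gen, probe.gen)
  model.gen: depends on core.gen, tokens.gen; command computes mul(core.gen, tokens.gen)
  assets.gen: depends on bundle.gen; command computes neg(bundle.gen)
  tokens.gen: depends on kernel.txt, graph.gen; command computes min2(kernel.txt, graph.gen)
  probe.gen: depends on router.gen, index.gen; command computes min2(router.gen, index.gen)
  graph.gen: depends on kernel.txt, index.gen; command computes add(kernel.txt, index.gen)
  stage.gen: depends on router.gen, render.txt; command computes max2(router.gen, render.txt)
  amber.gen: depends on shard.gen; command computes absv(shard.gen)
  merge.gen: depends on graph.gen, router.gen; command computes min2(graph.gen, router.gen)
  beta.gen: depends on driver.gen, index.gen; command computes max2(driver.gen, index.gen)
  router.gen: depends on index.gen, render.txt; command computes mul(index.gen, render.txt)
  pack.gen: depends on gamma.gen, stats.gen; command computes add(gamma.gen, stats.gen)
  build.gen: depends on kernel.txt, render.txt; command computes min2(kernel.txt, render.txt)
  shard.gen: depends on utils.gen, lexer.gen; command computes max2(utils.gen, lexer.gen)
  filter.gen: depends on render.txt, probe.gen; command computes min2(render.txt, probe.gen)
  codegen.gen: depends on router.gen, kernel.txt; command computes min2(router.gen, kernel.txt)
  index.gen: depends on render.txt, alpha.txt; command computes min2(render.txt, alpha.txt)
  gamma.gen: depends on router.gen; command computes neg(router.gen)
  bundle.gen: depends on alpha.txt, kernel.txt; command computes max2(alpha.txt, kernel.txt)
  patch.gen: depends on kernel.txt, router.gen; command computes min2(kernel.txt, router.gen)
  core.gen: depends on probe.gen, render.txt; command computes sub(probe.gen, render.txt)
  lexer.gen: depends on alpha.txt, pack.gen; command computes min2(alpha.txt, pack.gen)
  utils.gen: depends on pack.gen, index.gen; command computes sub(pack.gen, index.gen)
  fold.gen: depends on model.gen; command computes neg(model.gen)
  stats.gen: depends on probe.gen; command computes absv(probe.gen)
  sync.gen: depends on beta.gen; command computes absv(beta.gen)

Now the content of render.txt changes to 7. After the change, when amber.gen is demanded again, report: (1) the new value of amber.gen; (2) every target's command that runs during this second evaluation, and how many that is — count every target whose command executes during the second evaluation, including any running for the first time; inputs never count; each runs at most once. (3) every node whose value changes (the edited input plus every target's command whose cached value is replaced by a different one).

Demanding amber.gen again yields 24.
10 target commands run: amber.gen, gamma.gen, index.gen, lexer.gen, pack.gen, probe.gen, router.gen, shard.gen, stats.gen, utils.gen.
The nodes whose values change: amber.gen, gamma.gen, index.gen, lexer.gen, pack.gen, probe.gen, render.txt, router.gen, shard.gen, stats.gen, utils.gen.

First demand of the output computes:
  index.gen = min2(-5, 4) = -5
  router.gen = mul(-5, -5) = 25
  gamma.gen = neg(25) = -25
  probe.gen = min2(25, -5) = -5
  stats.gen = absv(-5) = 5
  pack.gen = add(-25, 5) = -20
  lexer.gen = min2(4, -20) = -20
  utils.gen = sub(-20, -5) = -15
  shard.gen = max2(-15, -20) = -15
  amber.gen = absv(-15) = 15

After the edit, cleaning proceeds:
  index.gen: a read changed (render.txt -5->7) — executes, giving 4.
  router.gen: a read changed (index.gen -5->4; render.txt -5->7) — executes, giving 28.
  gamma.gen: a read changed (router.gen 25->28) — executes, giving -28.
  probe.gen: a read changed (router.gen 25->28; index.gen -5->4) — executes, giving 4.
  stats.gen: a read changed (probe.gen -5->4) — executes, giving 4.
  pack.gen: a read changed (gamma.gen -25->-28; stats.gen 5->4) — executes, giving -24.
  lexer.gen: a read changed (pack.gen -20->-24) — executes, giving -24.
  utils.gen: a read changed (pack.gen -20->-24; index.gen -5->4) — executes, giving -28.
  shard.gen: a read changed (utils.gen -15->-28; lexer.gen -20->-24) — executes, giving -24.
  amber.gen: a read changed (shard.gen -15->-24) — executes, giving 24.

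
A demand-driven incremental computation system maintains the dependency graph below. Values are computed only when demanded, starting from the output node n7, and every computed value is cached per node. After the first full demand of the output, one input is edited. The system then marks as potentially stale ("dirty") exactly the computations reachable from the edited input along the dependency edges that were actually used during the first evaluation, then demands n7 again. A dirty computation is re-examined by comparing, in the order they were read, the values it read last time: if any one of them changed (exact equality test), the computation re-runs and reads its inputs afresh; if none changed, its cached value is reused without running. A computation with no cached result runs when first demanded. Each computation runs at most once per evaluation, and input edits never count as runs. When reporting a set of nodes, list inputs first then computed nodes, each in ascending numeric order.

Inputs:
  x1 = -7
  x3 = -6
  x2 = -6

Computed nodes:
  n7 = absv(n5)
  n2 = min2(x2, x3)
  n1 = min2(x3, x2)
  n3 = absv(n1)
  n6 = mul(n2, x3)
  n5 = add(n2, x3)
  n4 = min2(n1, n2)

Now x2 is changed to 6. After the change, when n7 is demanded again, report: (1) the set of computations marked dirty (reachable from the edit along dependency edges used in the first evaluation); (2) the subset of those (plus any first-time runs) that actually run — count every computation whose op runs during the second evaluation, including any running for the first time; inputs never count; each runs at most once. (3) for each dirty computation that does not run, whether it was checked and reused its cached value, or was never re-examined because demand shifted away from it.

First evaluation (everything demanded from the output):
  n2 = min2(-6, -6) = -6
  n5 = add(-6, -6) = -12
  n7 = absv(-12) = 12

Propagation after the edit:
  n2: runs — x2 -6->6; result -6 (same value as before).
  n5: checked — values it read are unchanged (n2 unchanged, x3 unchanged); reused cached -12 without running.
  n7: checked — values it read are unchanged (n5 unchanged); reused cached 12 without running.

Key observation: the change is absorbed at n2 — it re-runs but produces the same value, and the output's value is unchanged.

Marked dirty: n2, n5, n7.
Computations that run: n2 — 1 in total.
Checked but reused from cache: n5, n7.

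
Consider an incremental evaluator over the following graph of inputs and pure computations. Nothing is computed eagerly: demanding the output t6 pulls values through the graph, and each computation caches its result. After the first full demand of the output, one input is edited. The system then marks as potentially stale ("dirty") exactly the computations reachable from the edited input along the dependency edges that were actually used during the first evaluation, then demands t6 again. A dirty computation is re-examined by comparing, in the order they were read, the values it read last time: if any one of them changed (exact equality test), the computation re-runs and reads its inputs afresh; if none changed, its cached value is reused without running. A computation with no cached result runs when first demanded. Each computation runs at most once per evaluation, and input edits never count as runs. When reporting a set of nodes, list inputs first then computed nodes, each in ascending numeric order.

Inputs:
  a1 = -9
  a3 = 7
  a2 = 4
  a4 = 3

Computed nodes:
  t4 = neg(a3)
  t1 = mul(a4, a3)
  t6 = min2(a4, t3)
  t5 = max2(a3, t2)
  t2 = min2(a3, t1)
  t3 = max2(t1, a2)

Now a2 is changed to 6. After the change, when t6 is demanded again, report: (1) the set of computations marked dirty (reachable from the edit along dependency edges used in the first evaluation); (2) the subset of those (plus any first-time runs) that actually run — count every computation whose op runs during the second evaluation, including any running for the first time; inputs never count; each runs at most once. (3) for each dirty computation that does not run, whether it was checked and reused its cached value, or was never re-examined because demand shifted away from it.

Dirty set: t3, t6.
Run set: t3 (1 run).
Re-examined without running (cache reused): t6.
The important point: t3 recomputes to an identical value, and the output ends up unchanged.

Initial pass — values computed on the first demand:
  t1 = mul(3, 7) = 21
  t3 = max2(21, 4) = 21
  t6 = min2(3, 21) = 3

Second demand — change propagation:
  t3: re-runs because a2 4->6; new result 21 (unchanged).
  t6: re-examined; everything it read last time is the same (a4 unchanged, t3 unchanged) — cache 3 kept, no run.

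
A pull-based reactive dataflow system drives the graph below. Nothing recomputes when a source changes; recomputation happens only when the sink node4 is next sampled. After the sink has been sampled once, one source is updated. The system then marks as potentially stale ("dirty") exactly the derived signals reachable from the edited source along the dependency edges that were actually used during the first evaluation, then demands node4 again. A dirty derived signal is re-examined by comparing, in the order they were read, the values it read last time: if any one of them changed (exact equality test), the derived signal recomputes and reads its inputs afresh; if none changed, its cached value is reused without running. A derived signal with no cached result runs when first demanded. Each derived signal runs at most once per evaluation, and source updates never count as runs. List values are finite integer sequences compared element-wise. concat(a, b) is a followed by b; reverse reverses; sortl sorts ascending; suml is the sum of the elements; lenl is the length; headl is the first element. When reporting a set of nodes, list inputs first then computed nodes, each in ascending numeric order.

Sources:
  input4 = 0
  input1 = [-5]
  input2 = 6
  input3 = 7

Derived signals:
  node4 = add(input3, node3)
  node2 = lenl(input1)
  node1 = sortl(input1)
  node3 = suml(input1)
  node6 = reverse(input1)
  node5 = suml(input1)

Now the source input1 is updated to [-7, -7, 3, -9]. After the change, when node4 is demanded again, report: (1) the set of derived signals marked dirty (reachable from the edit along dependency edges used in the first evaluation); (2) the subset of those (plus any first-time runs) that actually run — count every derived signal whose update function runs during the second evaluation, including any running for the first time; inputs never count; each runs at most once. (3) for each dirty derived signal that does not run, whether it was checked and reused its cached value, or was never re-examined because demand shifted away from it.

First evaluation (everything demanded from the output):
  node3 = suml([-5]) = -5
  node4 = add(7, -5) = 2

Propagation after the edit:
  node3: runs — input1 [-5]->[-7, -7, 3, -9]; result -20.
  node4: runs — node3 -5->-20; result -13.

Marked dirty: node3, node4.
Derived signals that run: node3, node4 — 2 in total.
Every dirty derived signal ran.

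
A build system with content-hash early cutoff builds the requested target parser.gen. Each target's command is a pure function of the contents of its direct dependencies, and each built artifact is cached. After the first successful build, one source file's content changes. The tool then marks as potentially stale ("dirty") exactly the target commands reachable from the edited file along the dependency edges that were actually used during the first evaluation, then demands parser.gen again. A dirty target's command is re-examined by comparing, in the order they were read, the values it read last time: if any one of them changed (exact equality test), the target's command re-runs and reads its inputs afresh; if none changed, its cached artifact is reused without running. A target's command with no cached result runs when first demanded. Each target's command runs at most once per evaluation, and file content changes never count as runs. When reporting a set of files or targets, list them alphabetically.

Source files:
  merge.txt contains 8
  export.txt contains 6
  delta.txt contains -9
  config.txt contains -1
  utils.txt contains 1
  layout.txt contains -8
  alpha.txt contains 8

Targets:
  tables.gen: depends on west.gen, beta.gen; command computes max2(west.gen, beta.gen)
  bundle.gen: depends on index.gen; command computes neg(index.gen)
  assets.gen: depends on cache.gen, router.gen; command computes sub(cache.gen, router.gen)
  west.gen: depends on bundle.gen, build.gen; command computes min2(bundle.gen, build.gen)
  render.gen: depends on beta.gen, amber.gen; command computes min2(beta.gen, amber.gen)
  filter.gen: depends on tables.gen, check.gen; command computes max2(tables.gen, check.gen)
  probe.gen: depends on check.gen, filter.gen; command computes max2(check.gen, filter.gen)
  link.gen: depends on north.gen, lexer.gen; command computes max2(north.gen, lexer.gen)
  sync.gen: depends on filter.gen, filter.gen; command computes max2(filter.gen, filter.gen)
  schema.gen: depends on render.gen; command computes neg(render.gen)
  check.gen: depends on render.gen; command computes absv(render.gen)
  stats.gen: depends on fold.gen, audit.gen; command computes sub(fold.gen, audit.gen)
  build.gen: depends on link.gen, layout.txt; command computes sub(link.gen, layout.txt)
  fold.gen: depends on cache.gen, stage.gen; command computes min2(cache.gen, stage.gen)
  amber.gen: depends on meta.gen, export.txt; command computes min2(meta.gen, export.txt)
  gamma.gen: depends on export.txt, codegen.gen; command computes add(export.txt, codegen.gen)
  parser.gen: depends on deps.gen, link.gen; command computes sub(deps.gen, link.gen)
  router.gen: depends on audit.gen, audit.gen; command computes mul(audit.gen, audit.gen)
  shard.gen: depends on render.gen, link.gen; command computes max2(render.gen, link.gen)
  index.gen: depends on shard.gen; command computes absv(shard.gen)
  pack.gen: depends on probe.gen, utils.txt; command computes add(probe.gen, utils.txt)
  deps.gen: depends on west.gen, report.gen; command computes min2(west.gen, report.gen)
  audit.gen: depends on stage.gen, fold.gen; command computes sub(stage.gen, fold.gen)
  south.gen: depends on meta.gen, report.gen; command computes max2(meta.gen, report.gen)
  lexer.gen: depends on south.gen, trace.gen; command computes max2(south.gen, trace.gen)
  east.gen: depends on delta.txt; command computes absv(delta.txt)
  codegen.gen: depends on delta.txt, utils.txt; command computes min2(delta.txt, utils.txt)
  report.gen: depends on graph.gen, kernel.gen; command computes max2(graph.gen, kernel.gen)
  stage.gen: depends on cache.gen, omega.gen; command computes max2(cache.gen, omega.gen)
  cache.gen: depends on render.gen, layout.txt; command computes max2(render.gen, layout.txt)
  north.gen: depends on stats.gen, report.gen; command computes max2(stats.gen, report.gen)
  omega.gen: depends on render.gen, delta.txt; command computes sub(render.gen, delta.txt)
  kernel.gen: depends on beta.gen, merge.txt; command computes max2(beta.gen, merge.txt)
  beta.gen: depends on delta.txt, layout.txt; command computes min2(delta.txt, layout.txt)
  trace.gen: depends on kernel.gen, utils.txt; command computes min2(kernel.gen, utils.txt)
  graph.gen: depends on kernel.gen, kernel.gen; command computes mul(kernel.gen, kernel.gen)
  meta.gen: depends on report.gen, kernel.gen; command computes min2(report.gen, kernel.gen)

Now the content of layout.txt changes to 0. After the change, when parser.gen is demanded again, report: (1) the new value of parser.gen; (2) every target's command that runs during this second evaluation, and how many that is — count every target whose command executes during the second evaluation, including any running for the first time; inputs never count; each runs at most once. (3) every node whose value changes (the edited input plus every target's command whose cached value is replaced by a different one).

New value of parser.gen: -128.
Target commands that run: audit.gen, beta.gen, build.gen, cache.gen, fold.gen, north.gen, stage.gen, stats.gen, west.gen — 9 in total.
Values that change: audit.gen, build.gen, cache.gen, fold.gen, layout.txt, stats.gen.
Key observation: the cutoff stops propagation at kernel.gen — its inputs' values are unchanged, so it reuses its cache.

First evaluation (everything demanded from the output):
  beta.gen = min2(-9, -8) = -9
  kernel.gen = max2(-9, 8) = 8
  graph.gen = mul(8, 8) = 64
  report.gen = max2(64, 8) = 64
  meta.gen = min2(64, 8) = 8
  amber.gen = min2(8, 6) = 6
  render.gen = min2(-9, 6) = -9
  cache.gen = max2(-9, -8) = -8
  omega.gen = sub(-9, -9) = 0
  south.gen = max2(8, 64) = 64
  stage.gen = max2(-8, 0) = 0
  fold.gen = min2(-8, 0) = -8
  audit.gen = sub(0, -8) = 8
  stats.gen = sub(-8, 8) = -16
  north.gen = max2(-16, 64) = 64
  trace.gen = min2(8, 1) = 1
  lexer.gen = max2(64, 1) = 64
  link.gen = max2(64, 64) = 64
  build.gen = sub(64, -8) = 72
  shard.gen = max2(-9, 64) = 64
  index.gen = absv(64) = 64
  bundle.gen = neg(64) = -64
  west.gen = min2(-64, 72) = -64
  deps.gen = min2(-64, 64) = -64
  parser.gen = sub(-64, 64) = -128

Propagation after the edit:
  beta.gen: runs — layout.txt -8->0; result -9 (same value as before).
  kernel.gen: checked — values it read are unchanged (beta.gen unchanged, merge.txt unchanged); reused cached 8 without running.
  graph.gen: checked — values it read are unchanged (kernel.gen unchanged, kernel.gen unchanged); reused cached 64 without running.
  report.gen: checked — values it read are unchanged (graph.gen unchanged, kernel.gen unchanged); reused cached 64 without running.
  meta.gen: checked — values it read are unchanged (report.gen unchanged, kernel.gen unchanged); reused cached 8 without running.
  amber.gen: checked — values it read are unchanged (meta.gen unchanged, export.txt unchanged); reused cached 6 without running.
  render.gen: checked — values it read are unchanged (beta.gen unchanged, amber.gen unchanged); reused cached -9 without running.
  cache.gen: runs — layout.txt -8->0; result 0.
  omega.gen: checked — values it read are unchanged (render.gen unchanged, delta.txt unchanged); reused cached 0 without running.
  south.gen: checked — values it read are unchanged (meta.gen unchanged, report.gen unchanged); reused cached 64 without running.
  stage.gen: runs — cache.gen -8->0; result 0 (same value as before).
  fold.gen: runs — cache.gen -8->0; result 0.
  audit.gen: runs — fold.gen -8->0; result 0.
  stats.gen: runs — fold.gen -8->0; audit.gen 8->0; result 0.
  north.gen: runs — stats.gen -16->0; result 64 (same value as before).
  trace.gen: checked — values it read are unchanged (kernel.gen unchanged, utils.txt unchanged); reused cached 1 without running.
  lexer.gen: checked — values it read are unchanged (south.gen unchanged, trace.gen unchanged); reused cached 64 without running.
  link.gen: checked — values it read are unchanged (north.gen unchanged, lexer.gen unchanged); reused cached 64 without running.
  build.gen: runs — layout.txt -8->0; result 64.
  shard.gen: checked — values it read are unchanged (render.gen unchanged, link.gen unchanged); reused cached 64 without running.
  index.gen: checked — values it read are unchanged (shard.gen unchanged); reused cached 64 without running.
  bundle.gen: checked — values it read are unchanged (index.gen unchanged); reused cached -64 without running.
  west.gen: runs — build.gen 72->64; result -64 (same value as before).
  deps.gen: checked — values it read are unchanged (west.gen unchanged, report.gen unchanged); reused cached -64 without running.
  parser.gen: checked — values it read are unchanged (deps.gen unchanged, link.gen unchanged); reused cached -128 without running.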